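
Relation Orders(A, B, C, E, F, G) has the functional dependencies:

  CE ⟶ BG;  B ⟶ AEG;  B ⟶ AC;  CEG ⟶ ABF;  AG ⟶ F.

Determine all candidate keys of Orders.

{B}⁺: B→AEG adds A, E, G; B→AC adds C; CEG→ABF adds F → {A, B, C, E, F, G}.
{C, E}⁺: CE→BG adds B, G; B→AEG adds A; CEG→ABF adds F → {A, B, C, E, F, G}. Minimal: {E}⁺ = {E}; {C}⁺ = {C} — none reach the full schema.

{B}, {C, E}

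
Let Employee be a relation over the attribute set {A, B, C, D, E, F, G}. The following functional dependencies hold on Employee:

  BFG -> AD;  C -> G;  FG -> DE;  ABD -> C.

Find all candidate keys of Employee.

Attributes B, F never appear on any right-hand side, so every candidate key must contain {B, F}.
{B, F}⁺ = {B, F}, which is not all of the schema, so we must add further attributes.
{B, C, F}⁺: C→G adds G; FG→DE adds D, E; BFG→AD adds A → {A, B, C, D, E, F, G}. Minimal: {C, F}⁺ = {C, D, E, F, G}; {B, F}⁺ = {B, F}; {B, C}⁺ = {B, C, G} — none reach the full schema.
{B, F, G}⁺: BFG→AD adds A, D; FG→DE adds E; ABD→C adds C → {A, B, C, D, E, F, G}. Minimal: {F, G}⁺ = {D, E, F, G}; {B, G}⁺ = {B, G}; {B, F}⁺ = {B, F} — none reach the full schema.
{A, B, D, F}⁺: ABD→C adds C; C→G adds G; FG→DE adds E → {A, B, C, D, E, F, G}. Minimal: {B, D, F}⁺ = {B, D, F}; {A, D, F}⁺ = {A, D, F}; {A, B, F}⁺ = {A, B, F}; … — none reach the full schema.
Any other superkey contains one of these as a subset, so there are no further candidate keys.

{B, C, F}; {B, F, G}; {A, B, D, F}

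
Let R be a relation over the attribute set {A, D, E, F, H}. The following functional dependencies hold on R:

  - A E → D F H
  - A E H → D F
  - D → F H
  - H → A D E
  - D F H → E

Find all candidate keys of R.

{D}; {H}; {A, E}

{D}⁺: D→FH adds F, H; H→ADE adds A, E → {A, D, E, F, H}.
{H}⁺: H→ADE adds A, D, E; AE→DFH adds F → {A, D, E, F, H}.
{A, E}⁺: AE→DFH adds D, F, H → {A, D, E, F, H}. Minimal: {E}⁺ = {E}; {A}⁺ = {A} — none reach the full schema.
Any other superkey contains one of these as a subset, so there are no further candidate keys.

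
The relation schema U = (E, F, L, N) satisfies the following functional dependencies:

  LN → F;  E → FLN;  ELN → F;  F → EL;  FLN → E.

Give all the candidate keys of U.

{E}⁺: E→FLN adds F, L, N → {E, F, L, N}.
{F}⁺: F→EL adds E, L; E→FLN adds N → {E, F, L, N}.
{L, N}⁺: LN→F adds F; F→EL adds E → {E, F, L, N}. Minimal: {N}⁺ = {N}; {L}⁺ = {L} — none reach the full schema.

(E), (F), (L, N)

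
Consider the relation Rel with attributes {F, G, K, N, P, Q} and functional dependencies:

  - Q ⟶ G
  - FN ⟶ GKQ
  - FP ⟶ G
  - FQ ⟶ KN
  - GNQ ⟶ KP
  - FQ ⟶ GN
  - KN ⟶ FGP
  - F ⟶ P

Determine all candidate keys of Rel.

{F, N}, {F, Q}, {K, N}, {N, Q}

{F, N}⁺: FN→GKQ adds G, K, Q; GNQ→KP adds P → {F, G, K, N, P, Q}. Minimal: {N}⁺ = {N}; {F}⁺ = {F, G, P} — none reach the full schema.
{F, Q}⁺: Q→G adds G; FQ→KN adds K, N; GNQ→KP adds P → {F, G, K, N, P, Q}. Minimal: {Q}⁺ = {G, Q}; {F}⁺ = {F, G, P} — none reach the full schema.
{K, N}⁺: KN→FGP adds F, G, P; FN→GKQ adds Q → {F, G, K, N, P, Q}. Minimal: {N}⁺ = {N}; {K}⁺ = {K} — none reach the full schema.
{N, Q}⁺: Q→G adds G; GNQ→KP adds K, P; KN→FGP adds F → {F, G, K, N, P, Q}. Minimal: {Q}⁺ = {G, Q}; {N}⁺ = {N} — none reach the full schema.
Any other superkey contains one of these as a subset, so there are no further candidate keys.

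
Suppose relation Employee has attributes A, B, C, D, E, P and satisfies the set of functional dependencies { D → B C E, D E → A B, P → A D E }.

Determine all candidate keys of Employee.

(P)

Attribute P never appears on the right-hand side of any dependency, so P must belong to every candidate key.
{P}⁺ = {A, B, C, D, E, P}, which is all of the schema, so {P} is the only candidate key.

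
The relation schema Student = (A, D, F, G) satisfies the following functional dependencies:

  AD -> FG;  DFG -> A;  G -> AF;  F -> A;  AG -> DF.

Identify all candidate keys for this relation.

{G}⁺: G→AF adds A, F; AG→DF adds D → {A, D, F, G}.
{A, D}⁺: AD→FG adds F, G → {A, D, F, G}. Minimal: {D}⁺ = {D}; {A}⁺ = {A} — none reach the full schema.
{D, F}⁺: F→A adds A; AD→FG adds G → {A, D, F, G}. Minimal: {F}⁺ = {A, F}; {D}⁺ = {D} — none reach the full schema.
Any other superkey contains one of these as a subset, so there are no further candidate keys.

(G), (A, D), (D, F)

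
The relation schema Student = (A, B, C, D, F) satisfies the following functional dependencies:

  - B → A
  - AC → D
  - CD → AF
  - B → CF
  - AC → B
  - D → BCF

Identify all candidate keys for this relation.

{B}⁺: B→A adds A; B→CF adds C, F; AC→D adds D → {A, B, C, D, F}.
{D}⁺: D→BCF adds B, C, F; B→A adds A → {A, B, C, D, F}.
{A, C}⁺: AC→D adds D; CD→AF adds F; AC→B adds B → {A, B, C, D, F}. Minimal: {C}⁺ = {C}; {A}⁺ = {A} — none reach the full schema.

{B}, {D}, {A, C}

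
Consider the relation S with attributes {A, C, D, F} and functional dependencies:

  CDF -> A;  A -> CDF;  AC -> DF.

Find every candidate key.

A; CDF

{A}⁺: A→CDF adds C, D, F → {A, C, D, F}.
{C, D, F}⁺: CDF→A adds A → {A, C, D, F}. Minimal: {D, F}⁺ = {D, F}; {C, F}⁺ = {C, F}; {C, D}⁺ = {C, D} — none reach the full schema.
Any other superkey contains one of these as a subset, so there are no further candidate keys.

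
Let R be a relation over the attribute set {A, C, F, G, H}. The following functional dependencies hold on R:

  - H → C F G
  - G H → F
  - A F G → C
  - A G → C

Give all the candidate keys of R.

(A, H)

Attributes A, H never appear on any right-hand side, so every candidate key must contain {A, H}.
{A, H}⁺ = {A, C, F, G, H}, which is all of the schema, so {A, H} is the only candidate key.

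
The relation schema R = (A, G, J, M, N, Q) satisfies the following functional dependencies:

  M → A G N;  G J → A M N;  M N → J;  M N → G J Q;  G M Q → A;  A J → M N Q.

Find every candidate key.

{M}⁺: M→AGN adds A, G, N; MN→J adds J; MN→GJQ adds Q → {A, G, J, M, N, Q}.
{A, J}⁺: AJ→MNQ adds M, N, Q; M→AGN adds G → {A, G, J, M, N, Q}.
{G, J}⁺: GJ→AMN adds A, M, N; MN→GJQ adds Q → {A, G, J, M, N, Q}.
Any other superkey contains one of these as a subset, so there are no further candidate keys.

M; AJ; GJ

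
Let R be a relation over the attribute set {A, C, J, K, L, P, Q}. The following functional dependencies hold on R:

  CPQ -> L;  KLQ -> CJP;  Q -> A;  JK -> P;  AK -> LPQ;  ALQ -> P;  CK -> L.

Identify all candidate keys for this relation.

Attribute K never appears on the right-hand side of any dependency, so K must belong to every candidate key.
{K}⁺ = {K}, which is not all of the schema, so we must add further attributes.
{A, K}⁺: AK→LPQ adds L, P, Q; KLQ→CJP adds C, J → {A, C, J, K, L, P, Q}.
{K, Q}⁺: Q→A adds A; AK→LPQ adds L, P; KLQ→CJP adds C, J → {A, C, J, K, L, P, Q}.

AK, KQ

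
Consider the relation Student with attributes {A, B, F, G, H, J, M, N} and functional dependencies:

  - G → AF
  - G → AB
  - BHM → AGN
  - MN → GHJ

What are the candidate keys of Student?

(M, N), (B, H, M), (G, H, M)

Attribute M never appears on the right-hand side of any dependency, so M must belong to every candidate key.
{M}⁺ = {M}, which is not all of the schema, so we must add further attributes.
{M, N}⁺: MN→GHJ adds G, H, J; G→AF adds A, F; G→AB adds B → {A, B, F, G, H, J, M, N}. Minimal: {N}⁺ = {N}; {M}⁺ = {M} — none reach the full schema.
{B, H, M}⁺: BHM→AGN adds A, G, N; MN→GHJ adds J; G→AF adds F → {A, B, F, G, H, J, M, N}. Minimal: {H, M}⁺ = {H, M}; {B, M}⁺ = {B, M}; {B, H}⁺ = {B, H} — none reach the full schema.
{G, H, M}⁺: G→AF adds A, F; G→AB adds B; BHM→AGN adds N; MN→GHJ adds J → {A, B, F, G, H, J, M, N}. Minimal: {H, M}⁺ = {H, M}; {G, M}⁺ = {A, B, F, G, M}; {G, H}⁺ = {A, B, F, G, H} — none reach the full schema.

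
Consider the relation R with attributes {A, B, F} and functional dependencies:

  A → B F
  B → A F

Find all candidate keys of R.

A, B

{A}⁺: A→BF adds B, F → {A, B, F}.
{B}⁺: B→AF adds A, F → {A, B, F}.
Any other superkey contains one of these as a subset, so there are no further candidate keys.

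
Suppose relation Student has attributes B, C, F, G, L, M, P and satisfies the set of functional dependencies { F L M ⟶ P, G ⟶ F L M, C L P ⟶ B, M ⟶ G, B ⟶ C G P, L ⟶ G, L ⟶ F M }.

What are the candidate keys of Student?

{B}⁺: B→CGP adds C, G, P; G→FLM adds F, L, M → {B, C, F, G, L, M, P}.
{C, G}⁺: G→FLM adds F, L, M; FLM→P adds P; CLP→B adds B → {B, C, F, G, L, M, P}.
{C, L}⁺: L→G adds G; L→FM adds F, M; FLM→P adds P; CLP→B adds B → {B, C, F, G, L, M, P}.
{C, M}⁺: M→G adds G; G→FLM adds F, L; FLM→P adds P; CLP→B adds B → {B, C, F, G, L, M, P}.

{B}; {C, G}; {C, L}; {C, M}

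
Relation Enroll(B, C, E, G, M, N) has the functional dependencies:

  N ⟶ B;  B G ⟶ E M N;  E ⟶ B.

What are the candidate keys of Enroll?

(B, C, G); (C, E, G); (C, G, N)

{B, C, G}⁺: BG→EMN adds E, M, N → {B, C, E, G, M, N}.
{C, E, G}⁺: E→B adds B; BG→EMN adds M, N → {B, C, E, G, M, N}.
{C, G, N}⁺: N→B adds B; BG→EMN adds E, M → {B, C, E, G, M, N}.
Any other superkey contains one of these as a subset, so there are no further candidate keys.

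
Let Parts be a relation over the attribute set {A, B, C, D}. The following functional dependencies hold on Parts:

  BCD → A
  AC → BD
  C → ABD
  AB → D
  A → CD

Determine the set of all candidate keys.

(A), (C)

{A}⁺: A→CD adds C, D; AC→BD adds B → {A, B, C, D}.
{C}⁺: C→ABD adds A, B, D → {A, B, C, D}.
Any other superkey contains one of these as a subset, so there are no further candidate keys.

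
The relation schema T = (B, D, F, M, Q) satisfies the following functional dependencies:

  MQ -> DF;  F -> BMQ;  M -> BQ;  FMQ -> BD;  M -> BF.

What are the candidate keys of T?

{F}⁺: F→BMQ adds B, M, Q; FMQ→BD adds D → {B, D, F, M, Q}.
{M}⁺: M→BQ adds B, Q; M→BF adds F; MQ→DF adds D → {B, D, F, M, Q}.
Any other superkey contains one of these as a subset, so there are no further candidate keys.

(F), (M)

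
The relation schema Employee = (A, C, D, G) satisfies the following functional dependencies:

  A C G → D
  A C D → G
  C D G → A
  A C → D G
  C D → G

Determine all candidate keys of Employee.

{A, C}, {C, D}

Attribute C never appears on the right-hand side of any dependency, so C must belong to every candidate key.
{C}⁺ = {C}, which is not all of the schema, so we must add further attributes.
{A, C}⁺: AC→DG adds D, G → {A, C, D, G}. Minimal: {C}⁺ = {C}; {A}⁺ = {A} — none reach the full schema.
{C, D}⁺: CD→G adds G; CDG→A adds A → {A, C, D, G}. Minimal: {D}⁺ = {D}; {C}⁺ = {C} — none reach the full schema.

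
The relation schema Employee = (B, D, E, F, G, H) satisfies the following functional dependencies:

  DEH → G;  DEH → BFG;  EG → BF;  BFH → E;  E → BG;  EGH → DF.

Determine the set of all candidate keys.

{E, H}, {B, F, H}

Attribute H never appears on the right-hand side of any dependency, so H must belong to every candidate key.
{H}⁺ = {H}, which is not all of the schema, so we must add further attributes.
{E, H}⁺: E→BG adds B, G; EGH→DF adds D, F → {B, D, E, F, G, H}. Minimal: {H}⁺ = {H}; {E}⁺ = {B, E, F, G} — none reach the full schema.
{B, F, H}⁺: BFH→E adds E; E→BG adds G; EGH→DF adds D → {B, D, E, F, G, H}. Minimal: {F, H}⁺ = {F, H}; {B, H}⁺ = {B, H}; {B, F}⁺ = {B, F} — none reach the full schema.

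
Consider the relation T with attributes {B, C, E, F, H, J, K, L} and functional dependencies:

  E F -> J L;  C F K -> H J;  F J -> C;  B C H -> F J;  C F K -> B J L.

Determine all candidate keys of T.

EFK, BCEHK

Attributes E, K never appear on any right-hand side, so every candidate key must contain {E, K}.
{E, K}⁺ = {E, K}, which is not all of the schema, so we must add further attributes.
{E, F, K}⁺: EF→JL adds J, L; FJ→C adds C; CFK→BJL adds B; CFK→HJ adds H → {B, C, E, F, H, J, K, L}.
{B, C, E, H, K}⁺: BCH→FJ adds F, J; CFK→BJL adds L → {B, C, E, F, H, J, K, L}.
Any other superkey contains one of these as a subset, so there are no further candidate keys.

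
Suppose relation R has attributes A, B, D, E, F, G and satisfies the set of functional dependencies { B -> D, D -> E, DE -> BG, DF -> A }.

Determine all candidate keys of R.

Attribute F never appears on the right-hand side of any dependency, so F must belong to every candidate key.
{F}⁺ = {F}, which is not all of the schema, so we must add further attributes.
{B, F}⁺: B→D adds D; D→E adds E; DE→BG adds G; DF→A adds A → {A, B, D, E, F, G}. Minimal: {F}⁺ = {F}; {B}⁺ = {B, D, E, G} — none reach the full schema.
{D, F}⁺: D→E adds E; DE→BG adds B, G; DF→A adds A → {A, B, D, E, F, G}. Minimal: {F}⁺ = {F}; {D}⁺ = {B, D, E, G} — none reach the full schema.

{B, F}; {D, F}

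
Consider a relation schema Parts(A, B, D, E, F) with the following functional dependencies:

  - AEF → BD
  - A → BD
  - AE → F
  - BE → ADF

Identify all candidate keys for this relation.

Attribute E never appears on the right-hand side of any dependency, so E must belong to every candidate key.
{E}⁺ = {E}, which is not all of the schema, so we must add further attributes.
{A, E}⁺: A→BD adds B, D; AE→F adds F → {A, B, D, E, F}.
{B, E}⁺: BE→ADF adds A, D, F → {A, B, D, E, F}.
Any other superkey contains one of these as a subset, so there are no further candidate keys.

(A, E), (B, E)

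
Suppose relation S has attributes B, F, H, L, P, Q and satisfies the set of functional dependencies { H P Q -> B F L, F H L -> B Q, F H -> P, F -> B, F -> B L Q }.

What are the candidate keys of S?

Attribute H never appears on the right-hand side of any dependency, so H must belong to every candidate key.
{H}⁺ = {H}, which is not all of the schema, so we must add further attributes.
{F, H}⁺: FH→P adds P; F→B adds B; F→BLQ adds L, Q → {B, F, H, L, P, Q}. Minimal: {H}⁺ = {H}; {F}⁺ = {B, F, L, Q} — none reach the full schema.
{H, P, Q}⁺: HPQ→BFL adds B, F, L → {B, F, H, L, P, Q}. Minimal: {P, Q}⁺ = {P, Q}; {H, Q}⁺ = {H, Q}; {H, P}⁺ = {H, P} — none reach the full schema.

{F, H}, {H, P, Q}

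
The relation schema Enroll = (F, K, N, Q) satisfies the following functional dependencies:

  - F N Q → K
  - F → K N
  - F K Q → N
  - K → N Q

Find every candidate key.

F

{F}⁺: F→KN adds K, N; K→NQ adds Q → {F, K, N, Q}.
No other minimal superkey exists.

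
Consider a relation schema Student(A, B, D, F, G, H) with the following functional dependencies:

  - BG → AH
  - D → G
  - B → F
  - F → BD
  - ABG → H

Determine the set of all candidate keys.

B, F

{B}⁺: B→F adds F; F→BD adds D; D→G adds G; BG→AH adds A, H → {A, B, D, F, G, H}.
{F}⁺: F→BD adds B, D; D→G adds G; BG→AH adds A, H → {A, B, D, F, G, H}.
Any other superkey contains one of these as a subset, so there are no further candidate keys.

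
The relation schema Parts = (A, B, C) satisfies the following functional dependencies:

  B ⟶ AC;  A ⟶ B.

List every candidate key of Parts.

{A}⁺: A→B adds B; B→AC adds C → {A, B, C}.
{B}⁺: B→AC adds A, C → {A, B, C}.

{A}, {B}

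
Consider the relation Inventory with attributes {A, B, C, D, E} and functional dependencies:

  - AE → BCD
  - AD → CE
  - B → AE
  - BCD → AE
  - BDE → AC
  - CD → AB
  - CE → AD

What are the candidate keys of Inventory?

{B}⁺: B→AE adds A, E; AE→BCD adds C, D → {A, B, C, D, E}.
{A, D}⁺: AD→CE adds C, E; CD→AB adds B → {A, B, C, D, E}. Minimal: {D}⁺ = {D}; {A}⁺ = {A} — none reach the full schema.
{A, E}⁺: AE→BCD adds B, C, D → {A, B, C, D, E}. Minimal: {E}⁺ = {E}; {A}⁺ = {A} — none reach the full schema.
{C, D}⁺: CD→AB adds A, B; AD→CE adds E → {A, B, C, D, E}. Minimal: {D}⁺ = {D}; {C}⁺ = {C} — none reach the full schema.
{C, E}⁺: CE→AD adds A, D; AE→BCD adds B → {A, B, C, D, E}. Minimal: {E}⁺ = {E}; {C}⁺ = {C} — none reach the full schema.
Any other superkey contains one of these as a subset, so there are no further candidate keys.

(B); (A, D); (A, E); (C, D); (C, E)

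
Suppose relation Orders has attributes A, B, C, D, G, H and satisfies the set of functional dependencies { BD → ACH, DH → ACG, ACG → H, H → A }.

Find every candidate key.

Attributes B, D never appear on any right-hand side, so every candidate key must contain {B, D}.
{B, D}⁺ = {A, B, C, D, G, H}, which is all of the schema, so {B, D} is the only candidate key.

{B, D}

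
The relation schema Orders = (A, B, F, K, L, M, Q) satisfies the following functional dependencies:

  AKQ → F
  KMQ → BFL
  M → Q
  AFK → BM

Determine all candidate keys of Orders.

AFK, AKM, AKQ

Attributes A, K never appear on any right-hand side, so every candidate key must contain {A, K}.
{A, K}⁺ = {A, K}, which is not all of the schema, so we must add further attributes.
{A, F, K}⁺: AFK→BM adds B, M; M→Q adds Q; KMQ→BFL adds L → {A, B, F, K, L, M, Q}. Minimal: {F, K}⁺ = {F, K}; {A, K}⁺ = {A, K}; {A, F}⁺ = {A, F} — none reach the full schema.
{A, K, M}⁺: M→Q adds Q; AKQ→F adds F; KMQ→BFL adds B, L → {A, B, F, K, L, M, Q}. Minimal: {K, M}⁺ = {B, F, K, L, M, Q}; {A, M}⁺ = {A, M, Q}; {A, K}⁺ = {A, K} — none reach the full schema.
{A, K, Q}⁺: AKQ→F adds F; AFK→BM adds B, M; KMQ→BFL adds L → {A, B, F, K, L, M, Q}. Minimal: {K, Q}⁺ = {K, Q}; {A, Q}⁺ = {A, Q}; {A, K}⁺ = {A, K} — none reach the full schema.
Any other superkey contains one of these as a subset, so there are no further candidate keys.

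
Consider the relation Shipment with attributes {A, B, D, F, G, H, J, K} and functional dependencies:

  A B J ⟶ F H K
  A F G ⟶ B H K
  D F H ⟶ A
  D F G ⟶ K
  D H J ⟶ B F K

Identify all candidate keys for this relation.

{D, G, H, J}⁺: DHJ→BFK adds B, F, K; DFH→A adds A → {A, B, D, F, G, H, J, K}. Minimal: {G, H, J}⁺ = {G, H, J}; {D, H, J}⁺ = {A, B, D, F, H, J, K}; {D, G, J}⁺ = {D, G, J}; … — none reach the full schema.
{A, B, D, G, J}⁺: ABJ→FHK adds F, H, K → {A, B, D, F, G, H, J, K}. Minimal: {B, D, G, J}⁺ = {B, D, G, J}; {A, D, G, J}⁺ = {A, D, G, J}; {A, B, G, J}⁺ = {A, B, F, G, H, J, K}; … — none reach the full schema.
{A, D, F, G, J}⁺: AFG→BHK adds B, H, K → {A, B, D, F, G, H, J, K}. Minimal: {D, F, G, J}⁺ = {D, F, G, J, K}; {A, F, G, J}⁺ = {A, B, F, G, H, J, K}; {A, D, G, J}⁺ = {A, D, G, J}; … — none reach the full schema.
Any other superkey contains one of these as a subset, so there are no further candidate keys.

DGHJ, ABDGJ, ADFGJ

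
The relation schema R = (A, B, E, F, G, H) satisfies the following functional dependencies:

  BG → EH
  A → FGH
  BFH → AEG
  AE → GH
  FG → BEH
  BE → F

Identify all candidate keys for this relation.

{A}, {B, G}, {F, G}, {B, E, H}, {B, F, H}

{A}⁺: A→FGH adds F, G, H; FG→BEH adds B, E → {A, B, E, F, G, H}.
{B, G}⁺: BG→EH adds E, H; BE→F adds F; BFH→AEG adds A → {A, B, E, F, G, H}.
{F, G}⁺: FG→BEH adds B, E, H; BFH→AEG adds A → {A, B, E, F, G, H}.
{B, E, H}⁺: BE→F adds F; BFH→AEG adds A, G → {A, B, E, F, G, H}.
{B, F, H}⁺: BFH→AEG adds A, E, G → {A, B, E, F, G, H}.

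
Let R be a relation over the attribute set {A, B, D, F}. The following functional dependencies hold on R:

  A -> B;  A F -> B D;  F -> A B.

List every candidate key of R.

Attribute F never appears on the right-hand side of any dependency, so F must belong to every candidate key.
{F}⁺ = {A, B, D, F}, which is all of the schema, so {F} is the only candidate key.

{F}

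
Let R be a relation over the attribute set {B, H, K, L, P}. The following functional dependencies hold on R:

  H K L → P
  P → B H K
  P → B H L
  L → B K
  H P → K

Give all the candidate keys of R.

{P}⁺: P→BHK adds B, H, K; P→BHL adds L → {B, H, K, L, P}.
{H, L}⁺: L→BK adds B, K; HKL→P adds P → {B, H, K, L, P}. Minimal: {L}⁺ = {B, K, L}; {H}⁺ = {H} — none reach the full schema.

{P}, {H, L}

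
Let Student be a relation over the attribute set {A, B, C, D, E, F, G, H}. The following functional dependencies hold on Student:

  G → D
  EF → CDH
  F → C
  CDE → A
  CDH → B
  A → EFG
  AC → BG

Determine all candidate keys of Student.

{A}⁺: A→EFG adds E, F, G; G→D adds D; EF→CDH adds C, H; CDH→B adds B → {A, B, C, D, E, F, G, H}.
{E, F}⁺: EF→CDH adds C, D, H; CDE→A adds A; CDH→B adds B; A→EFG adds G → {A, B, C, D, E, F, G, H}. Minimal: {F}⁺ = {C, F}; {E}⁺ = {E} — none reach the full schema.
{C, D, E}⁺: CDE→A adds A; A→EFG adds F, G; AC→BG adds B; EF→CDH adds H → {A, B, C, D, E, F, G, H}. Minimal: {D, E}⁺ = {D, E}; {C, E}⁺ = {C, E}; {C, D}⁺ = {C, D} — none reach the full schema.
{C, E, G}⁺: G→D adds D; CDE→A adds A; A→EFG adds F; AC→BG adds B; EF→CDH adds H → {A, B, C, D, E, F, G, H}. Minimal: {E, G}⁺ = {D, E, G}; {C, G}⁺ = {C, D, G}; {C, E}⁺ = {C, E} — none reach the full schema.

A; EF; CDE; CEG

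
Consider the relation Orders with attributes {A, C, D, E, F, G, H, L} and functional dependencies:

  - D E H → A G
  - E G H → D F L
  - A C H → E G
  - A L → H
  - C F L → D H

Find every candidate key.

{A, C, H}; {A, C, L}; {C, D, E, H}; {C, E, F, L}; {C, E, G, H}

Attribute C never appears on the right-hand side of any dependency, so C must belong to every candidate key.
{C}⁺ = {C}, which is not all of the schema, so we must add further attributes.
{A, C, H}⁺: ACH→EG adds E, G; EGH→DFL adds D, F, L → {A, C, D, E, F, G, H, L}. Minimal: {C, H}⁺ = {C, H}; {A, H}⁺ = {A, H}; {A, C}⁺ = {A, C} — none reach the full schema.
{A, C, L}⁺: AL→H adds H; ACH→EG adds E, G; EGH→DFL adds D, F → {A, C, D, E, F, G, H, L}. Minimal: {C, L}⁺ = {C, L}; {A, L}⁺ = {A, H, L}; {A, C}⁺ = {A, C} — none reach the full schema.
{C, D, E, H}⁺: DEH→AG adds A, G; EGH→DFL adds F, L → {A, C, D, E, F, G, H, L}. Minimal: {D, E, H}⁺ = {A, D, E, F, G, H, L}; {C, E, H}⁺ = {C, E, H}; {C, D, H}⁺ = {C, D, H}; … — none reach the full schema.
{C, E, F, L}⁺: CFL→DH adds D, H; DEH→AG adds A, G → {A, C, D, E, F, G, H, L}. Minimal: {E, F, L}⁺ = {E, F, L}; {C, F, L}⁺ = {C, D, F, H, L}; {C, E, L}⁺ = {C, E, L}; … — none reach the full schema.
{C, E, G, H}⁺: EGH→DFL adds D, F, L; DEH→AG adds A → {A, C, D, E, F, G, H, L}. Minimal: {E, G, H}⁺ = {A, D, E, F, G, H, L}; {C, G, H}⁺ = {C, G, H}; {C, E, H}⁺ = {C, E, H}; … — none reach the full schema.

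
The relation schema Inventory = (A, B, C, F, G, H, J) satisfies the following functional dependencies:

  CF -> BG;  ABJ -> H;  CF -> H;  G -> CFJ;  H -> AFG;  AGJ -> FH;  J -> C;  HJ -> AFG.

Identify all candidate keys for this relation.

{G}; {H}; {C, F}; {F, J}; {A, B, J}

{G}⁺: G→CFJ adds C, F, J; CF→BG adds B; CF→H adds H; H→AFG adds A → {A, B, C, F, G, H, J}.
{H}⁺: H→AFG adds A, F, G; G→CFJ adds C, J; CF→BG adds B → {A, B, C, F, G, H, J}.
{C, F}⁺: CF→BG adds B, G; CF→H adds H; G→CFJ adds J; H→AFG adds A → {A, B, C, F, G, H, J}.
{F, J}⁺: J→C adds C; CF→BG adds B, G; CF→H adds H; H→AFG adds A → {A, B, C, F, G, H, J}.
{A, B, J}⁺: ABJ→H adds H; H→AFG adds F, G; J→C adds C → {A, B, C, F, G, H, J}.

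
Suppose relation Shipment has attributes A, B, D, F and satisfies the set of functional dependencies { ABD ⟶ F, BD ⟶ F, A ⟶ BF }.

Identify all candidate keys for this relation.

{A, D}⁺: A→BF adds B, F → {A, B, D, F}. Minimal: {D}⁺ = {D}; {A}⁺ = {A, B, F} — none reach the full schema.

{A, D}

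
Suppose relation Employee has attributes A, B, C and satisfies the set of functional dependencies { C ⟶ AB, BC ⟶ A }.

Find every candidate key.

{C}

Attribute C never appears on the right-hand side of any dependency, so C must belong to every candidate key.
{C}⁺ = {A, B, C}, which is all of the schema, so {C} is the only candidate key.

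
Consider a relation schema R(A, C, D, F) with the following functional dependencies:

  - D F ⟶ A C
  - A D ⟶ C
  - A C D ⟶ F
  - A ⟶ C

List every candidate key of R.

Attribute D never appears on the right-hand side of any dependency, so D must belong to every candidate key.
{D}⁺ = {D}, which is not all of the schema, so we must add further attributes.
{A, D}⁺: AD→C adds C; ACD→F adds F → {A, C, D, F}. Minimal: {D}⁺ = {D}; {A}⁺ = {A, C} — none reach the full schema.
{D, F}⁺: DF→AC adds A, C → {A, C, D, F}. Minimal: {F}⁺ = {F}; {D}⁺ = {D} — none reach the full schema.
Any other superkey contains one of these as a subset, so there are no further candidate keys.

{A, D}, {D, F}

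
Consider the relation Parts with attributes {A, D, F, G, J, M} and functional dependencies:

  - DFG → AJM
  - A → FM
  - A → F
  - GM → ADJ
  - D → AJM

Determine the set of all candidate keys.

(A, G), (D, G), (G, M)

Attribute G never appears on the right-hand side of any dependency, so G must belong to every candidate key.
{G}⁺ = {G}, which is not all of the schema, so we must add further attributes.
{A, G}⁺: A→FM adds F, M; GM→ADJ adds D, J → {A, D, F, G, J, M}. Minimal: {G}⁺ = {G}; {A}⁺ = {A, F, M} — none reach the full schema.
{D, G}⁺: D→AJM adds A, J, M; A→FM adds F → {A, D, F, G, J, M}. Minimal: {G}⁺ = {G}; {D}⁺ = {A, D, F, J, M} — none reach the full schema.
{G, M}⁺: GM→ADJ adds A, D, J; A→FM adds F → {A, D, F, G, J, M}. Minimal: {M}⁺ = {M}; {G}⁺ = {G} — none reach the full schema.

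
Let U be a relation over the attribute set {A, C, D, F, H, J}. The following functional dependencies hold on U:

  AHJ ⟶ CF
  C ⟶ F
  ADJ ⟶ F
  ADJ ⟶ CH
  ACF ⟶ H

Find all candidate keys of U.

Attributes A, D, J never appear on any right-hand side, so every candidate key must contain {A, D, J}.
{A, D, J}⁺ = {A, C, D, F, H, J}, which is all of the schema, so {A, D, J} is the only candidate key.

ADJ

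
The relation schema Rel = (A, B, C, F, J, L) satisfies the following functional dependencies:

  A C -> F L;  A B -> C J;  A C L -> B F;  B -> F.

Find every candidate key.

{A, B}, {A, C}

Attribute A never appears on the right-hand side of any dependency, so A must belong to every candidate key.
{A}⁺ = {A}, which is not all of the schema, so we must add further attributes.
{A, B}⁺: AB→CJ adds C, J; B→F adds F; AC→FL adds L → {A, B, C, F, J, L}.
{A, C}⁺: AC→FL adds F, L; ACL→BF adds B; AB→CJ adds J → {A, B, C, F, J, L}.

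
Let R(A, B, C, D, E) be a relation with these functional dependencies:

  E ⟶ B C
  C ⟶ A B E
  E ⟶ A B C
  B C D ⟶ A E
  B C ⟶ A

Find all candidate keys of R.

Attribute D never appears on the right-hand side of any dependency, so D must belong to every candidate key.
{D}⁺ = {D}, which is not all of the schema, so we must add further attributes.
{C, D}⁺: C→ABE adds A, B, E → {A, B, C, D, E}. Minimal: {D}⁺ = {D}; {C}⁺ = {A, B, C, E} — none reach the full schema.
{D, E}⁺: E→BC adds B, C; C→ABE adds A → {A, B, C, D, E}. Minimal: {E}⁺ = {A, B, C, E}; {D}⁺ = {D} — none reach the full schema.
Any other superkey contains one of these as a subset, so there are no further candidate keys.

{C, D}; {D, E}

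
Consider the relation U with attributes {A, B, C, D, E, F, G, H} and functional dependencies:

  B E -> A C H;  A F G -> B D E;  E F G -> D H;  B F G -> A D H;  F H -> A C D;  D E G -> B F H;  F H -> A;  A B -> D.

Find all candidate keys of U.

Attribute G never appears on the right-hand side of any dependency, so G must belong to every candidate key.
{G}⁺ = {G}, which is not all of the schema, so we must add further attributes.
{A, F, G}⁺: AFG→BDE adds B, D, E; EFG→DH adds H; FH→ACD adds C → {A, B, C, D, E, F, G, H}.
{B, E, G}⁺: BE→ACH adds A, C, H; AB→D adds D; DEG→BFH adds F → {A, B, C, D, E, F, G, H}.
{B, F, G}⁺: BFG→ADH adds A, D, H; FH→ACD adds C; AFG→BDE adds E → {A, B, C, D, E, F, G, H}.
{D, E, G}⁺: DEG→BFH adds B, F, H; FH→A adds A; BE→ACH adds C → {A, B, C, D, E, F, G, H}.
{E, F, G}⁺: EFG→DH adds D, H; FH→ACD adds A, C; DEG→BFH adds B → {A, B, C, D, E, F, G, H}.
{F, G, H}⁺: FH→ACD adds A, C, D; AFG→BDE adds B, E → {A, B, C, D, E, F, G, H}.
Any other superkey contains one of these as a subset, so there are no further candidate keys.

{A, F, G}, {B, E, G}, {B, F, G}, {D, E, G}, {E, F, G}, {F, G, H}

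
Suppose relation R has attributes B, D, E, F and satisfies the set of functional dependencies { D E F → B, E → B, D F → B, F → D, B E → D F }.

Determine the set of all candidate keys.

E

Attribute E never appears on the right-hand side of any dependency, so E must belong to every candidate key.
{E}⁺ = {B, D, E, F}, which is all of the schema, so {E} is the only candidate key.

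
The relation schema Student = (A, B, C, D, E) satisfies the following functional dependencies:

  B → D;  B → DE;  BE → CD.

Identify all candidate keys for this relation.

AB

Attributes A, B never appear on any right-hand side, so every candidate key must contain {A, B}.
{A, B}⁺ = {A, B, C, D, E}, which is all of the schema, so {A, B} is the only candidate key.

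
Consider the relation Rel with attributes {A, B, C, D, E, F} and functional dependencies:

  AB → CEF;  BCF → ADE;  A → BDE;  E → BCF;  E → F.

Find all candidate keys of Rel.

{A}; {E}; {B, C, F}

{A}⁺: A→BDE adds B, D, E; E→BCF adds C, F → {A, B, C, D, E, F}.
{E}⁺: E→BCF adds B, C, F; BCF→ADE adds A, D → {A, B, C, D, E, F}.
{B, C, F}⁺: BCF→ADE adds A, D, E → {A, B, C, D, E, F}. Minimal: {C, F}⁺ = {C, F}; {B, F}⁺ = {B, F}; {B, C}⁺ = {B, C} — none reach the full schema.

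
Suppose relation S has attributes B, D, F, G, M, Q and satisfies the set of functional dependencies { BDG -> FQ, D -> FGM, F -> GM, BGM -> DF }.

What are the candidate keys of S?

{B, D}; {B, F}; {B, G, M}

Attribute B never appears on the right-hand side of any dependency, so B must belong to every candidate key.
{B}⁺ = {B}, which is not all of the schema, so we must add further attributes.
{B, D}⁺: D→FGM adds F, G, M; BDG→FQ adds Q → {B, D, F, G, M, Q}.
{B, F}⁺: F→GM adds G, M; BGM→DF adds D; BDG→FQ adds Q → {B, D, F, G, M, Q}.
{B, G, M}⁺: BGM→DF adds D, F; BDG→FQ adds Q → {B, D, F, G, M, Q}.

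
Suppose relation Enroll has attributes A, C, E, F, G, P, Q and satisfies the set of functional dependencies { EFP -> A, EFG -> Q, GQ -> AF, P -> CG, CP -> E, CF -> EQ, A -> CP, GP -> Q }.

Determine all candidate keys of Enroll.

{A}, {P}, {G, Q}, {C, F, G}, {E, F, G}

{A}⁺: A→CP adds C, P; P→CG adds G; CP→E adds E; GP→Q adds Q; GQ→AF adds F → {A, C, E, F, G, P, Q}.
{P}⁺: P→CG adds C, G; CP→E adds E; GP→Q adds Q; GQ→AF adds A, F → {A, C, E, F, G, P, Q}.
{G, Q}⁺: GQ→AF adds A, F; A→CP adds C, P; CP→E adds E → {A, C, E, F, G, P, Q}. Minimal: {Q}⁺ = {Q}; {G}⁺ = {G} — none reach the full schema.
{C, F, G}⁺: CF→EQ adds E, Q; GQ→AF adds A; A→CP adds P → {A, C, E, F, G, P, Q}. Minimal: {F, G}⁺ = {F, G}; {C, G}⁺ = {C, G}; {C, F}⁺ = {C, E, F, Q} — none reach the full schema.
{E, F, G}⁺: EFG→Q adds Q; GQ→AF adds A; A→CP adds C, P → {A, C, E, F, G, P, Q}. Minimal: {F, G}⁺ = {F, G}; {E, G}⁺ = {E, G}; {E, F}⁺ = {E, F} — none reach the full schema.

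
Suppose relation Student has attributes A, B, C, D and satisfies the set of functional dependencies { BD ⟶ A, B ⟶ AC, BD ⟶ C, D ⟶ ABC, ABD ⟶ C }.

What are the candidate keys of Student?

Attribute D never appears on the right-hand side of any dependency, so D must belong to every candidate key.
{D}⁺ = {A, B, C, D}, which is all of the schema, so {D} is the only candidate key.

D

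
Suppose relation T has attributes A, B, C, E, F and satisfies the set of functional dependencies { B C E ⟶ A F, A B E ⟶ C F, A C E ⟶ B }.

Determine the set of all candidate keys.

{A, B, E}, {A, C, E}, {B, C, E}

Attribute E never appears on the right-hand side of any dependency, so E must belong to every candidate key.
{E}⁺ = {E}, which is not all of the schema, so we must add further attributes.
{A, B, E}⁺: ABE→CF adds C, F → {A, B, C, E, F}. Minimal: {B, E}⁺ = {B, E}; {A, E}⁺ = {A, E}; {A, B}⁺ = {A, B} — none reach the full schema.
{A, C, E}⁺: ACE→B adds B; BCE→AF adds F → {A, B, C, E, F}. Minimal: {C, E}⁺ = {C, E}; {A, E}⁺ = {A, E}; {A, C}⁺ = {A, C} — none reach the full schema.
{B, C, E}⁺: BCE→AF adds A, F → {A, B, C, E, F}. Minimal: {C, E}⁺ = {C, E}; {B, E}⁺ = {B, E}; {B, C}⁺ = {B, C} — none reach the full schema.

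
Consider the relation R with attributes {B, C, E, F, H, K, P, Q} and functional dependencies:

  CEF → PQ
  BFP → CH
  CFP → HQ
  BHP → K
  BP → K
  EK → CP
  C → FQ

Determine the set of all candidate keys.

Attributes B, E never appear on any right-hand side, so every candidate key must contain {B, E}.
{B, E}⁺ = {B, E}, which is not all of the schema, so we must add further attributes.
{B, C, E}⁺: C→FQ adds F, Q; CEF→PQ adds P; BFP→CH adds H; BHP→K adds K → {B, C, E, F, H, K, P, Q}.
{B, E, K}⁺: EK→CP adds C, P; C→FQ adds F, Q; BFP→CH adds H → {B, C, E, F, H, K, P, Q}.
{B, E, P}⁺: BP→K adds K; EK→CP adds C; C→FQ adds F, Q; BFP→CH adds H → {B, C, E, F, H, K, P, Q}.
Any other superkey contains one of these as a subset, so there are no further candidate keys.

{B, C, E}, {B, E, K}, {B, E, P}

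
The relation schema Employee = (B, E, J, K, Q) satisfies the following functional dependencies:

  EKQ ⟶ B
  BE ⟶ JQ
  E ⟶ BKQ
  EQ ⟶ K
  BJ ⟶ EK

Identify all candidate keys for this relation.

{E}⁺: E→BKQ adds B, K, Q; BE→JQ adds J → {B, E, J, K, Q}.
{B, J}⁺: BJ→EK adds E, K; BE→JQ adds Q → {B, E, J, K, Q}. Minimal: {J}⁺ = {J}; {B}⁺ = {B} — none reach the full schema.
Any other superkey contains one of these as a subset, so there are no further candidate keys.

{E}, {B, J}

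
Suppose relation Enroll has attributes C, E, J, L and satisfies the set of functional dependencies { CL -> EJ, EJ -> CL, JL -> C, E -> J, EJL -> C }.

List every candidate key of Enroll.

{E}⁺: E→J adds J; EJ→CL adds C, L → {C, E, J, L}.
{C, L}⁺: CL→EJ adds E, J → {C, E, J, L}.
{J, L}⁺: JL→C adds C; CL→EJ adds E → {C, E, J, L}.

{E}; {C, L}; {J, L}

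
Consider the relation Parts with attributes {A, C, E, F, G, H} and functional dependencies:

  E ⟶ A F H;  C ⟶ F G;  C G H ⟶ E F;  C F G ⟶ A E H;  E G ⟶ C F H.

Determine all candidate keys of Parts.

{C}⁺: C→FG adds F, G; CFG→AEH adds A, E, H → {A, C, E, F, G, H}.
{E, G}⁺: E→AFH adds A, F, H; EG→CFH adds C → {A, C, E, F, G, H}. Minimal: {G}⁺ = {G}; {E}⁺ = {A, E, F, H} — none reach the full schema.
Any other superkey contains one of these as a subset, so there are no further candidate keys.

C, EG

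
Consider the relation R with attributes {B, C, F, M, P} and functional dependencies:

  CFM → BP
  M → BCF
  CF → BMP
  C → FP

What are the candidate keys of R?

{C}⁺: C→FP adds F, P; CF→BMP adds B, M → {B, C, F, M, P}.
{M}⁺: M→BCF adds B, C, F; CF→BMP adds P → {B, C, F, M, P}.
Any other superkey contains one of these as a subset, so there are no further candidate keys.

{C}, {M}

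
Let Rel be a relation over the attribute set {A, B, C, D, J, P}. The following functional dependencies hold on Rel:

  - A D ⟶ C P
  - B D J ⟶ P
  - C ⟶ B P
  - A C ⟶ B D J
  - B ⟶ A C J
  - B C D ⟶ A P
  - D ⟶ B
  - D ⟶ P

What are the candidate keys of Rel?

B, C, D

{B}⁺: B→ACJ adds A, C, J; C→BP adds P; AC→BDJ adds D → {A, B, C, D, J, P}.
{C}⁺: C→BP adds B, P; B→ACJ adds A, J; AC→BDJ adds D → {A, B, C, D, J, P}.
{D}⁺: D→B adds B; D→P adds P; B→ACJ adds A, C, J → {A, B, C, D, J, P}.
Any other superkey contains one of these as a subset, so there are no further candidate keys.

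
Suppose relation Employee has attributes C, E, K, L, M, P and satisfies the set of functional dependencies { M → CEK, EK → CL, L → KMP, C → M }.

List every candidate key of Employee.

{C}⁺: C→M adds M; M→CEK adds E, K; EK→CL adds L; L→KMP adds P → {C, E, K, L, M, P}.
{L}⁺: L→KMP adds K, M, P; M→CEK adds C, E → {C, E, K, L, M, P}.
{M}⁺: M→CEK adds C, E, K; EK→CL adds L; L→KMP adds P → {C, E, K, L, M, P}.
{E, K}⁺: EK→CL adds C, L; L→KMP adds M, P → {C, E, K, L, M, P}. Minimal: {K}⁺ = {K}; {E}⁺ = {E} — none reach the full schema.

C; L; M; EK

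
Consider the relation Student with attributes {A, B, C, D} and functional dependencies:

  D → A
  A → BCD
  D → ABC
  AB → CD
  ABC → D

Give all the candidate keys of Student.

(A), (D)

{A}⁺: A→BCD adds B, C, D → {A, B, C, D}.
{D}⁺: D→A adds A; A→BCD adds B, C → {A, B, C, D}.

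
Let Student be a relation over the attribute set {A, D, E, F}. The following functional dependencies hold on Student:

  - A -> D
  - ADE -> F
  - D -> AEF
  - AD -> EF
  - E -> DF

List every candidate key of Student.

{A}⁺: A→D adds D; D→AEF adds E, F → {A, D, E, F}.
{D}⁺: D→AEF adds A, E, F → {A, D, E, F}.
{E}⁺: E→DF adds D, F; D→AEF adds A → {A, D, E, F}.

(A), (D), (E)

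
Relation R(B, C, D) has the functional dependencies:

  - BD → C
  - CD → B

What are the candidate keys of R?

(B, D); (C, D)

Attribute D never appears on the right-hand side of any dependency, so D must belong to every candidate key.
{D}⁺ = {D}, which is not all of the schema, so we must add further attributes.
{B, D}⁺: BD→C adds C → {B, C, D}. Minimal: {D}⁺ = {D}; {B}⁺ = {B} — none reach the full schema.
{C, D}⁺: CD→B adds B → {B, C, D}. Minimal: {D}⁺ = {D}; {C}⁺ = {C} — none reach the full schema.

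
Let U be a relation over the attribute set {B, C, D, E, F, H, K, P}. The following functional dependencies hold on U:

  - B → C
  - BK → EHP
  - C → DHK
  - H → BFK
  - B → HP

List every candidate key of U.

{B}⁺: B→C adds C; C→DHK adds D, H, K; H→BFK adds F; B→HP adds P; BK→EHP adds E → {B, C, D, E, F, H, K, P}.
{C}⁺: C→DHK adds D, H, K; H→BFK adds B, F; B→HP adds P; BK→EHP adds E → {B, C, D, E, F, H, K, P}.
{H}⁺: H→BFK adds B, F, K; B→HP adds P; B→C adds C; BK→EHP adds E; C→DHK adds D → {B, C, D, E, F, H, K, P}.

{B}, {C}, {H}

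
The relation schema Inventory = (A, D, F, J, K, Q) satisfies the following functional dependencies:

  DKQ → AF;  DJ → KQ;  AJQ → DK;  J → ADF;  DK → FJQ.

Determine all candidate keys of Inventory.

{J}⁺: J→ADF adds A, D, F; DJ→KQ adds K, Q → {A, D, F, J, K, Q}.
{D, K}⁺: DK→FJQ adds F, J, Q; DKQ→AF adds A → {A, D, F, J, K, Q}. Minimal: {K}⁺ = {K}; {D}⁺ = {D} — none reach the full schema.

(J), (D, K)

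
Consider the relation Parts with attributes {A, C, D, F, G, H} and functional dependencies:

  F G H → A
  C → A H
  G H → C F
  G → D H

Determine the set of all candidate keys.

Attribute G never appears on the right-hand side of any dependency, so G must belong to every candidate key.
{G}⁺ = {A, C, D, F, G, H}, which is all of the schema, so {G} is the only candidate key.

(G)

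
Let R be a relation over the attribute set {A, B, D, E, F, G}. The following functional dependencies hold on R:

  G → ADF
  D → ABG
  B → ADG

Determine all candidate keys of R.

Attribute E never appears on the right-hand side of any dependency, so E must belong to every candidate key.
{E}⁺ = {E}, which is not all of the schema, so we must add further attributes.
{B, E}⁺: B→ADG adds A, D, G; G→ADF adds F → {A, B, D, E, F, G}. Minimal: {E}⁺ = {E}; {B}⁺ = {A, B, D, F, G} — none reach the full schema.
{D, E}⁺: D→ABG adds A, B, G; G→ADF adds F → {A, B, D, E, F, G}. Minimal: {E}⁺ = {E}; {D}⁺ = {A, B, D, F, G} — none reach the full schema.
{E, G}⁺: G→ADF adds A, D, F; D→ABG adds B → {A, B, D, E, F, G}. Minimal: {G}⁺ = {A, B, D, F, G}; {E}⁺ = {E} — none reach the full schema.
Any other superkey contains one of these as a subset, so there are no further candidate keys.

BE, DE, EG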